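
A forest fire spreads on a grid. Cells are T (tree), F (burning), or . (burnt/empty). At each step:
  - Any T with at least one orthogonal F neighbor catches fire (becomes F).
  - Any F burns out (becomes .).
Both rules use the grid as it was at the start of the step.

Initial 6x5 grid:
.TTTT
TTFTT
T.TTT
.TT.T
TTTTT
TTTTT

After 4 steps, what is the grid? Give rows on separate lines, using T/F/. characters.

Step 1: 4 trees catch fire, 1 burn out
  .TFTT
  TF.FT
  T.FTT
  .TT.T
  TTTTT
  TTTTT
Step 2: 6 trees catch fire, 4 burn out
  .F.FT
  F...F
  T..FT
  .TF.T
  TTTTT
  TTTTT
Step 3: 5 trees catch fire, 6 burn out
  ....F
  .....
  F...F
  .F..T
  TTFTT
  TTTTT
Step 4: 4 trees catch fire, 5 burn out
  .....
  .....
  .....
  ....F
  TF.FT
  TTFTT

.....
.....
.....
....F
TF.FT
TTFTT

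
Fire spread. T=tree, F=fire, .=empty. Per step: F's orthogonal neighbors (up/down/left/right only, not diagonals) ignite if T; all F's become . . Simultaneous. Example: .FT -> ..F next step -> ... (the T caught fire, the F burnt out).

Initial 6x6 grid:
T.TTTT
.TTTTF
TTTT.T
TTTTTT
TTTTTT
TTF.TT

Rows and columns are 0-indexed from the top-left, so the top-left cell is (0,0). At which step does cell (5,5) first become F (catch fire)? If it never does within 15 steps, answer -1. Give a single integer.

Step 1: cell (5,5)='T' (+5 fires, +2 burnt)
Step 2: cell (5,5)='T' (+7 fires, +5 burnt)
Step 3: cell (5,5)='T' (+10 fires, +7 burnt)
Step 4: cell (5,5)='F' (+6 fires, +10 burnt)
  -> target ignites at step 4
Step 5: cell (5,5)='.' (+1 fires, +6 burnt)
Step 6: cell (5,5)='.' (+0 fires, +1 burnt)
  fire out at step 6

4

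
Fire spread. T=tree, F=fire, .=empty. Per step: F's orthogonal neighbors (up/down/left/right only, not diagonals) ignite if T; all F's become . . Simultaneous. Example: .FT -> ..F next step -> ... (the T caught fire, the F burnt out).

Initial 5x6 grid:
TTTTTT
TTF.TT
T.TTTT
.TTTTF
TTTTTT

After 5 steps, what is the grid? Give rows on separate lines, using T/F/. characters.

Step 1: 6 trees catch fire, 2 burn out
  TTFTTT
  TF..TT
  T.FTTF
  .TTTF.
  TTTTTF
Step 2: 9 trees catch fire, 6 burn out
  TF.FTT
  F...TF
  T..FF.
  .TFF..
  TTTTF.
Step 3: 8 trees catch fire, 9 burn out
  F...FF
  ....F.
  F.....
  .F....
  TTFF..
Step 4: 1 trees catch fire, 8 burn out
  ......
  ......
  ......
  ......
  TF....
Step 5: 1 trees catch fire, 1 burn out
  ......
  ......
  ......
  ......
  F.....

......
......
......
......
F.....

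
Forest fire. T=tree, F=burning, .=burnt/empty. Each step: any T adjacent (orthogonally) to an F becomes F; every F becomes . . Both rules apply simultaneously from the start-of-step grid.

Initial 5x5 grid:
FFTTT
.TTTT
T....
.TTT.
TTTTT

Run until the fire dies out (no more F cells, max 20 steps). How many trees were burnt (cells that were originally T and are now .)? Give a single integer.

Step 1: +2 fires, +2 burnt (F count now 2)
Step 2: +2 fires, +2 burnt (F count now 2)
Step 3: +2 fires, +2 burnt (F count now 2)
Step 4: +1 fires, +2 burnt (F count now 1)
Step 5: +0 fires, +1 burnt (F count now 0)
Fire out after step 5
Initially T: 16, now '.': 16
Total burnt (originally-T cells now '.'): 7

Answer: 7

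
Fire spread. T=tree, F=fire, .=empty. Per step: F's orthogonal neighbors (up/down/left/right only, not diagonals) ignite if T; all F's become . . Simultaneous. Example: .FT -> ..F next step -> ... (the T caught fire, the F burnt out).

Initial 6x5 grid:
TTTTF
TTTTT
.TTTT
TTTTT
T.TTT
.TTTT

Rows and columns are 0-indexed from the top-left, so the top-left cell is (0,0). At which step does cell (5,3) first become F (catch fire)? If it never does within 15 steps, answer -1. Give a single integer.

Step 1: cell (5,3)='T' (+2 fires, +1 burnt)
Step 2: cell (5,3)='T' (+3 fires, +2 burnt)
Step 3: cell (5,3)='T' (+4 fires, +3 burnt)
Step 4: cell (5,3)='T' (+5 fires, +4 burnt)
Step 5: cell (5,3)='T' (+5 fires, +5 burnt)
Step 6: cell (5,3)='F' (+3 fires, +5 burnt)
  -> target ignites at step 6
Step 7: cell (5,3)='.' (+2 fires, +3 burnt)
Step 8: cell (5,3)='.' (+2 fires, +2 burnt)
Step 9: cell (5,3)='.' (+0 fires, +2 burnt)
  fire out at step 9

6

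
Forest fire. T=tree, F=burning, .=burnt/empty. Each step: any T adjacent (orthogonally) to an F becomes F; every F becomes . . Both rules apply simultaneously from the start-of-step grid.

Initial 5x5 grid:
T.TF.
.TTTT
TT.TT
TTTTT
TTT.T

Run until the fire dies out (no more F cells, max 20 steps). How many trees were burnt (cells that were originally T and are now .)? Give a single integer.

Step 1: +2 fires, +1 burnt (F count now 2)
Step 2: +3 fires, +2 burnt (F count now 3)
Step 3: +3 fires, +3 burnt (F count now 3)
Step 4: +3 fires, +3 burnt (F count now 3)
Step 5: +4 fires, +3 burnt (F count now 4)
Step 6: +2 fires, +4 burnt (F count now 2)
Step 7: +1 fires, +2 burnt (F count now 1)
Step 8: +0 fires, +1 burnt (F count now 0)
Fire out after step 8
Initially T: 19, now '.': 24
Total burnt (originally-T cells now '.'): 18

Answer: 18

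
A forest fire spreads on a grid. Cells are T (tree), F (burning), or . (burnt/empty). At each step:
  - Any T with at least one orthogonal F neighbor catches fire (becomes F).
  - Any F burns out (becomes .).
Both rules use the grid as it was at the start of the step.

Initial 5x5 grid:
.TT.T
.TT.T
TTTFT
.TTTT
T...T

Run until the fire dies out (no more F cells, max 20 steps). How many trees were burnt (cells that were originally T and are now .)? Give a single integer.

Answer: 15

Derivation:
Step 1: +3 fires, +1 burnt (F count now 3)
Step 2: +5 fires, +3 burnt (F count now 5)
Step 3: +6 fires, +5 burnt (F count now 6)
Step 4: +1 fires, +6 burnt (F count now 1)
Step 5: +0 fires, +1 burnt (F count now 0)
Fire out after step 5
Initially T: 16, now '.': 24
Total burnt (originally-T cells now '.'): 15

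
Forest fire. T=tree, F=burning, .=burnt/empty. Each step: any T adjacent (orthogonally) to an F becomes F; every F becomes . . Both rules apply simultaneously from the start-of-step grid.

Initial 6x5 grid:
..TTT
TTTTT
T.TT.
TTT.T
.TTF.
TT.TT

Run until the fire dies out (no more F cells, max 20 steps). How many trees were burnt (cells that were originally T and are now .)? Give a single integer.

Step 1: +2 fires, +1 burnt (F count now 2)
Step 2: +3 fires, +2 burnt (F count now 3)
Step 3: +3 fires, +3 burnt (F count now 3)
Step 4: +4 fires, +3 burnt (F count now 4)
Step 5: +4 fires, +4 burnt (F count now 4)
Step 6: +3 fires, +4 burnt (F count now 3)
Step 7: +1 fires, +3 burnt (F count now 1)
Step 8: +0 fires, +1 burnt (F count now 0)
Fire out after step 8
Initially T: 21, now '.': 29
Total burnt (originally-T cells now '.'): 20

Answer: 20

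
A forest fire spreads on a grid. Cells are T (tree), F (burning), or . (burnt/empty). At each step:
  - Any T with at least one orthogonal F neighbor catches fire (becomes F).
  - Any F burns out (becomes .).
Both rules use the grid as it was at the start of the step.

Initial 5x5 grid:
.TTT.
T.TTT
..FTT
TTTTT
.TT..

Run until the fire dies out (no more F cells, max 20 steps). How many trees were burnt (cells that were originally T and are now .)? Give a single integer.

Answer: 15

Derivation:
Step 1: +3 fires, +1 burnt (F count now 3)
Step 2: +6 fires, +3 burnt (F count now 6)
Step 3: +6 fires, +6 burnt (F count now 6)
Step 4: +0 fires, +6 burnt (F count now 0)
Fire out after step 4
Initially T: 16, now '.': 24
Total burnt (originally-T cells now '.'): 15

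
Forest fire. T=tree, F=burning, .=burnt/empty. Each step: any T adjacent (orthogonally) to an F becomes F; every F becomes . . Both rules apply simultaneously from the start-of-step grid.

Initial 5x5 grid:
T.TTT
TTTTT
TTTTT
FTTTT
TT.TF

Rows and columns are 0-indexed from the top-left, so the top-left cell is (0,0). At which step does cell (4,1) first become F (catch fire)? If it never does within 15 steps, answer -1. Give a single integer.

Step 1: cell (4,1)='T' (+5 fires, +2 burnt)
Step 2: cell (4,1)='F' (+6 fires, +5 burnt)
  -> target ignites at step 2
Step 3: cell (4,1)='.' (+5 fires, +6 burnt)
Step 4: cell (4,1)='.' (+3 fires, +5 burnt)
Step 5: cell (4,1)='.' (+2 fires, +3 burnt)
Step 6: cell (4,1)='.' (+0 fires, +2 burnt)
  fire out at step 6

2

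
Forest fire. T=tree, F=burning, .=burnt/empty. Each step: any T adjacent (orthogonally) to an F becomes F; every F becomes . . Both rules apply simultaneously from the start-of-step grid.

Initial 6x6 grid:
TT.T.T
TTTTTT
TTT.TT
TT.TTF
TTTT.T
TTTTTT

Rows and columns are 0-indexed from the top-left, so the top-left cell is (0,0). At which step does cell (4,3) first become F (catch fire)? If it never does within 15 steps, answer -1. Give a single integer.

Step 1: cell (4,3)='T' (+3 fires, +1 burnt)
Step 2: cell (4,3)='T' (+4 fires, +3 burnt)
Step 3: cell (4,3)='F' (+4 fires, +4 burnt)
  -> target ignites at step 3
Step 4: cell (4,3)='.' (+3 fires, +4 burnt)
Step 5: cell (4,3)='.' (+4 fires, +3 burnt)
Step 6: cell (4,3)='.' (+5 fires, +4 burnt)
Step 7: cell (4,3)='.' (+5 fires, +5 burnt)
Step 8: cell (4,3)='.' (+2 fires, +5 burnt)
Step 9: cell (4,3)='.' (+0 fires, +2 burnt)
  fire out at step 9

3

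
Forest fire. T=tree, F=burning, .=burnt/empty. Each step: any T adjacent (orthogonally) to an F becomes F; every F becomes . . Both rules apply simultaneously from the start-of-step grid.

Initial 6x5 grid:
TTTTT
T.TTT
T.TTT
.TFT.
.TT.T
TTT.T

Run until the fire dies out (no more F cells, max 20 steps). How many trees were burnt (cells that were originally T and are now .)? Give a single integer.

Step 1: +4 fires, +1 burnt (F count now 4)
Step 2: +4 fires, +4 burnt (F count now 4)
Step 3: +4 fires, +4 burnt (F count now 4)
Step 4: +4 fires, +4 burnt (F count now 4)
Step 5: +2 fires, +4 burnt (F count now 2)
Step 6: +1 fires, +2 burnt (F count now 1)
Step 7: +1 fires, +1 burnt (F count now 1)
Step 8: +0 fires, +1 burnt (F count now 0)
Fire out after step 8
Initially T: 22, now '.': 28
Total burnt (originally-T cells now '.'): 20

Answer: 20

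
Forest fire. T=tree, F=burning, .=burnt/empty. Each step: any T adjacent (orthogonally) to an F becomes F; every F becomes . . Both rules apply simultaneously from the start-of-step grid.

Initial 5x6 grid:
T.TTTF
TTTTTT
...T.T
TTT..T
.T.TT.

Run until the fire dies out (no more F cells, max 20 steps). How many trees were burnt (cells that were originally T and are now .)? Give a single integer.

Step 1: +2 fires, +1 burnt (F count now 2)
Step 2: +3 fires, +2 burnt (F count now 3)
Step 3: +3 fires, +3 burnt (F count now 3)
Step 4: +2 fires, +3 burnt (F count now 2)
Step 5: +1 fires, +2 burnt (F count now 1)
Step 6: +1 fires, +1 burnt (F count now 1)
Step 7: +1 fires, +1 burnt (F count now 1)
Step 8: +0 fires, +1 burnt (F count now 0)
Fire out after step 8
Initially T: 19, now '.': 24
Total burnt (originally-T cells now '.'): 13

Answer: 13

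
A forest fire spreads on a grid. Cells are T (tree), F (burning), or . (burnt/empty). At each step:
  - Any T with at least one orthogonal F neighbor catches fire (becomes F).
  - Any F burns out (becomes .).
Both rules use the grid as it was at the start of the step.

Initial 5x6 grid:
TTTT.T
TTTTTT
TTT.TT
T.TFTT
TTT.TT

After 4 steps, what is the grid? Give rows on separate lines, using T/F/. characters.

Step 1: 2 trees catch fire, 1 burn out
  TTTT.T
  TTTTTT
  TTT.TT
  T.F.FT
  TTT.TT
Step 2: 5 trees catch fire, 2 burn out
  TTTT.T
  TTTTTT
  TTF.FT
  T....F
  TTF.FT
Step 3: 6 trees catch fire, 5 burn out
  TTTT.T
  TTFTFT
  TF...F
  T.....
  TF...F
Step 4: 6 trees catch fire, 6 burn out
  TTFT.T
  TF.F.F
  F.....
  T.....
  F.....

TTFT.T
TF.F.F
F.....
T.....
F.....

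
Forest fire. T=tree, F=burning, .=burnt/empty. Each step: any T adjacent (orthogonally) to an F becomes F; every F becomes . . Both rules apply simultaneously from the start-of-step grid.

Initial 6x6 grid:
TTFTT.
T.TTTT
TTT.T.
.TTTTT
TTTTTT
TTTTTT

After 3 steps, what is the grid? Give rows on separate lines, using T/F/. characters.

Step 1: 3 trees catch fire, 1 burn out
  TF.FT.
  T.FTTT
  TTT.T.
  .TTTTT
  TTTTTT
  TTTTTT
Step 2: 4 trees catch fire, 3 burn out
  F...F.
  T..FTT
  TTF.T.
  .TTTTT
  TTTTTT
  TTTTTT
Step 3: 4 trees catch fire, 4 burn out
  ......
  F...FT
  TF..T.
  .TFTTT
  TTTTTT
  TTTTTT

......
F...FT
TF..T.
.TFTTT
TTTTTT
TTTTTT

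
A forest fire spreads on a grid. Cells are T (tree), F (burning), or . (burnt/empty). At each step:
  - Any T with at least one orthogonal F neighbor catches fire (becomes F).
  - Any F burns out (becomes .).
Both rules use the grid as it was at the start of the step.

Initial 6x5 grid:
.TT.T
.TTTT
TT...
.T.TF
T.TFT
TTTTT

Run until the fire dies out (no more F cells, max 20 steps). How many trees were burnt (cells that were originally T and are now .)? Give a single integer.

Step 1: +4 fires, +2 burnt (F count now 4)
Step 2: +2 fires, +4 burnt (F count now 2)
Step 3: +1 fires, +2 burnt (F count now 1)
Step 4: +1 fires, +1 burnt (F count now 1)
Step 5: +1 fires, +1 burnt (F count now 1)
Step 6: +0 fires, +1 burnt (F count now 0)
Fire out after step 6
Initially T: 19, now '.': 20
Total burnt (originally-T cells now '.'): 9

Answer: 9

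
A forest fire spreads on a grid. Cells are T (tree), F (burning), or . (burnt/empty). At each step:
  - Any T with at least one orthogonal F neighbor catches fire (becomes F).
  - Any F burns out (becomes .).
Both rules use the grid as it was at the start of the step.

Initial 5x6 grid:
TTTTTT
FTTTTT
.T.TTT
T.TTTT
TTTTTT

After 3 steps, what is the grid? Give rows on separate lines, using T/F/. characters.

Step 1: 2 trees catch fire, 1 burn out
  FTTTTT
  .FTTTT
  .T.TTT
  T.TTTT
  TTTTTT
Step 2: 3 trees catch fire, 2 burn out
  .FTTTT
  ..FTTT
  .F.TTT
  T.TTTT
  TTTTTT
Step 3: 2 trees catch fire, 3 burn out
  ..FTTT
  ...FTT
  ...TTT
  T.TTTT
  TTTTTT

..FTTT
...FTT
...TTT
T.TTTT
TTTTTT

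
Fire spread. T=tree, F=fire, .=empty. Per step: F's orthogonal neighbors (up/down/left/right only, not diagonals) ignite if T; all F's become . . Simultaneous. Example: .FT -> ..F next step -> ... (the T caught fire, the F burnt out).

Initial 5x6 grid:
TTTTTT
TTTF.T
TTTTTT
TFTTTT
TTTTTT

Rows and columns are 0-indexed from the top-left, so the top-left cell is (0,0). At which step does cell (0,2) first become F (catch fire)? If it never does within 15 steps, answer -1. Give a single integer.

Step 1: cell (0,2)='T' (+7 fires, +2 burnt)
Step 2: cell (0,2)='F' (+9 fires, +7 burnt)
  -> target ignites at step 2
Step 3: cell (0,2)='.' (+6 fires, +9 burnt)
Step 4: cell (0,2)='.' (+4 fires, +6 burnt)
Step 5: cell (0,2)='.' (+1 fires, +4 burnt)
Step 6: cell (0,2)='.' (+0 fires, +1 burnt)
  fire out at step 6

2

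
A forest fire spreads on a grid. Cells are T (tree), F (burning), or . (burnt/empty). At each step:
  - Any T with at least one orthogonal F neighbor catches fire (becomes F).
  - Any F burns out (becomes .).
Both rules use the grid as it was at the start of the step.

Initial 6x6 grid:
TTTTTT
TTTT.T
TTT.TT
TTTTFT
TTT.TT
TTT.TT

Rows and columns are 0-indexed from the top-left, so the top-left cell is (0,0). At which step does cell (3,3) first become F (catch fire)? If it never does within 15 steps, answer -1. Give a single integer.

Step 1: cell (3,3)='F' (+4 fires, +1 burnt)
  -> target ignites at step 1
Step 2: cell (3,3)='.' (+4 fires, +4 burnt)
Step 3: cell (3,3)='.' (+5 fires, +4 burnt)
Step 4: cell (3,3)='.' (+6 fires, +5 burnt)
Step 5: cell (3,3)='.' (+7 fires, +6 burnt)
Step 6: cell (3,3)='.' (+4 fires, +7 burnt)
Step 7: cell (3,3)='.' (+1 fires, +4 burnt)
Step 8: cell (3,3)='.' (+0 fires, +1 burnt)
  fire out at step 8

1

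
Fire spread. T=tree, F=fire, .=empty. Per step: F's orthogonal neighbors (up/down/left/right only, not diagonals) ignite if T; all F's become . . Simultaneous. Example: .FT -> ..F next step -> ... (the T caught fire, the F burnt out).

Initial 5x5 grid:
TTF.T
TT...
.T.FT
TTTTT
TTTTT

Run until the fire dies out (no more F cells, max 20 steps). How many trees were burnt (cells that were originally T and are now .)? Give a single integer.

Step 1: +3 fires, +2 burnt (F count now 3)
Step 2: +5 fires, +3 burnt (F count now 5)
Step 3: +5 fires, +5 burnt (F count now 5)
Step 4: +2 fires, +5 burnt (F count now 2)
Step 5: +1 fires, +2 burnt (F count now 1)
Step 6: +0 fires, +1 burnt (F count now 0)
Fire out after step 6
Initially T: 17, now '.': 24
Total burnt (originally-T cells now '.'): 16

Answer: 16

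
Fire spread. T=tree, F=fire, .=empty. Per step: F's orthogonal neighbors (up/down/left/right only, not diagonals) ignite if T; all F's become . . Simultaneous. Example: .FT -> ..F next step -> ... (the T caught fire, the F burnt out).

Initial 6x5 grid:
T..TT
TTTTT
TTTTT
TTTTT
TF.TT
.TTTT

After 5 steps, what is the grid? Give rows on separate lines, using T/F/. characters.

Step 1: 3 trees catch fire, 1 burn out
  T..TT
  TTTTT
  TTTTT
  TFTTT
  F..TT
  .FTTT
Step 2: 4 trees catch fire, 3 burn out
  T..TT
  TTTTT
  TFTTT
  F.FTT
  ...TT
  ..FTT
Step 3: 5 trees catch fire, 4 burn out
  T..TT
  TFTTT
  F.FTT
  ...FT
  ...TT
  ...FT
Step 4: 6 trees catch fire, 5 burn out
  T..TT
  F.FTT
  ...FT
  ....F
  ...FT
  ....F
Step 5: 4 trees catch fire, 6 burn out
  F..TT
  ...FT
  ....F
  .....
  ....F
  .....

F..TT
...FT
....F
.....
....F
.....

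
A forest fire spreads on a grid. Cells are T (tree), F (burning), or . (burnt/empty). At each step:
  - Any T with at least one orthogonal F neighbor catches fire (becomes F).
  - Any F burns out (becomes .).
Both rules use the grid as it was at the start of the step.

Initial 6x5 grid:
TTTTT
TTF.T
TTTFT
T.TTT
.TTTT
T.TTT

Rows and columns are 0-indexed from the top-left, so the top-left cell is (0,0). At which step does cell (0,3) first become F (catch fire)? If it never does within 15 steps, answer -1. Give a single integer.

Step 1: cell (0,3)='T' (+5 fires, +2 burnt)
Step 2: cell (0,3)='F' (+8 fires, +5 burnt)
  -> target ignites at step 2
Step 3: cell (0,3)='.' (+6 fires, +8 burnt)
Step 4: cell (0,3)='.' (+4 fires, +6 burnt)
Step 5: cell (0,3)='.' (+0 fires, +4 burnt)
  fire out at step 5

2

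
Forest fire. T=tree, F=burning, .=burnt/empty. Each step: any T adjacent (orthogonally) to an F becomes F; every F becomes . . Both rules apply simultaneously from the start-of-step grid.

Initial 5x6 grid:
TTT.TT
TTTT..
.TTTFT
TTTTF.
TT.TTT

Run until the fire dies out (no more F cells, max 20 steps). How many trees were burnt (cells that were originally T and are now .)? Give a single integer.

Step 1: +4 fires, +2 burnt (F count now 4)
Step 2: +5 fires, +4 burnt (F count now 5)
Step 3: +3 fires, +5 burnt (F count now 3)
Step 4: +4 fires, +3 burnt (F count now 4)
Step 5: +3 fires, +4 burnt (F count now 3)
Step 6: +1 fires, +3 burnt (F count now 1)
Step 7: +0 fires, +1 burnt (F count now 0)
Fire out after step 7
Initially T: 22, now '.': 28
Total burnt (originally-T cells now '.'): 20

Answer: 20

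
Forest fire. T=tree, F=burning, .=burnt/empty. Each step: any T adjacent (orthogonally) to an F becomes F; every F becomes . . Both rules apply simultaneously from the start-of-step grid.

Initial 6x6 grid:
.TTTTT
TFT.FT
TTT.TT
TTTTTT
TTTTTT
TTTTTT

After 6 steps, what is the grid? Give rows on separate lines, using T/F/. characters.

Step 1: 7 trees catch fire, 2 burn out
  .FTTFT
  F.F..F
  TFT.FT
  TTTTTT
  TTTTTT
  TTTTTT
Step 2: 8 trees catch fire, 7 burn out
  ..FF.F
  ......
  F.F..F
  TFTTFT
  TTTTTT
  TTTTTT
Step 3: 6 trees catch fire, 8 burn out
  ......
  ......
  ......
  F.FF.F
  TFTTFT
  TTTTTT
Step 4: 6 trees catch fire, 6 burn out
  ......
  ......
  ......
  ......
  F.FF.F
  TFTTFT
Step 5: 4 trees catch fire, 6 burn out
  ......
  ......
  ......
  ......
  ......
  F.FF.F
Step 6: 0 trees catch fire, 4 burn out
  ......
  ......
  ......
  ......
  ......
  ......

......
......
......
......
......
......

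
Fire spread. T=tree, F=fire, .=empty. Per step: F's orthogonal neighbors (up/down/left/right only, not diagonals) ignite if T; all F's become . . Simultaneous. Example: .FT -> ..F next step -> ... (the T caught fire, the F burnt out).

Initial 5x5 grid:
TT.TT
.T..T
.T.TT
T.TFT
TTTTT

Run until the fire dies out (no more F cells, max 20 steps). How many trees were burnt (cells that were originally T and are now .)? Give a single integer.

Step 1: +4 fires, +1 burnt (F count now 4)
Step 2: +3 fires, +4 burnt (F count now 3)
Step 3: +2 fires, +3 burnt (F count now 2)
Step 4: +2 fires, +2 burnt (F count now 2)
Step 5: +2 fires, +2 burnt (F count now 2)
Step 6: +0 fires, +2 burnt (F count now 0)
Fire out after step 6
Initially T: 17, now '.': 21
Total burnt (originally-T cells now '.'): 13

Answer: 13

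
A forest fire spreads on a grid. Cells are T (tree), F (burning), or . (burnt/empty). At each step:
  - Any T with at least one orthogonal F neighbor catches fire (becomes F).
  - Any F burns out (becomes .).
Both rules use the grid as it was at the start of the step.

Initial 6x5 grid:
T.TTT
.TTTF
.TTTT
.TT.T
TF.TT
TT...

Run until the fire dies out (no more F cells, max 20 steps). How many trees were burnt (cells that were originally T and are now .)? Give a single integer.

Step 1: +6 fires, +2 burnt (F count now 6)
Step 2: +7 fires, +6 burnt (F count now 7)
Step 3: +4 fires, +7 burnt (F count now 4)
Step 4: +1 fires, +4 burnt (F count now 1)
Step 5: +0 fires, +1 burnt (F count now 0)
Fire out after step 5
Initially T: 19, now '.': 29
Total burnt (originally-T cells now '.'): 18

Answer: 18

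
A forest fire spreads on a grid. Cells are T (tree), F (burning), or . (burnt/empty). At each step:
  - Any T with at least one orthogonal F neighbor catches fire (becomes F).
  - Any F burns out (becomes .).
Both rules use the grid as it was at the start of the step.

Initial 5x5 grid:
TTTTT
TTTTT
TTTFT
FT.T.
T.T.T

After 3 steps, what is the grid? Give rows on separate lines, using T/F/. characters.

Step 1: 7 trees catch fire, 2 burn out
  TTTTT
  TTTFT
  FTF.F
  .F.F.
  F.T.T
Step 2: 5 trees catch fire, 7 burn out
  TTTFT
  FTF.F
  .F...
  .....
  ..T.T
Step 3: 4 trees catch fire, 5 burn out
  FTF.F
  .F...
  .....
  .....
  ..T.T

FTF.F
.F...
.....
.....
..T.T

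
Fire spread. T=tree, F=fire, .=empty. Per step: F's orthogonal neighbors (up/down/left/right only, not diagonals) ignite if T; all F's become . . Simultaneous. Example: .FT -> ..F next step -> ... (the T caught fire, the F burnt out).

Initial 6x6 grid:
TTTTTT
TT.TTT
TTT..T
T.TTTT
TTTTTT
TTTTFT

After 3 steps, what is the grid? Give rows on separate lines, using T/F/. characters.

Step 1: 3 trees catch fire, 1 burn out
  TTTTTT
  TT.TTT
  TTT..T
  T.TTTT
  TTTTFT
  TTTF.F
Step 2: 4 trees catch fire, 3 burn out
  TTTTTT
  TT.TTT
  TTT..T
  T.TTFT
  TTTF.F
  TTF...
Step 3: 4 trees catch fire, 4 burn out
  TTTTTT
  TT.TTT
  TTT..T
  T.TF.F
  TTF...
  TF....

TTTTTT
TT.TTT
TTT..T
T.TF.F
TTF...
TF....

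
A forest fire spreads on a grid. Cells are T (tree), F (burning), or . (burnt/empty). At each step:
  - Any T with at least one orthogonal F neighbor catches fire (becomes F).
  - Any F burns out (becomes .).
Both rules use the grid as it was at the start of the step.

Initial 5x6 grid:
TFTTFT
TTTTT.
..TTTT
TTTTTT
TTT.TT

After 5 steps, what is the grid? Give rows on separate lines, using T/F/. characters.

Step 1: 6 trees catch fire, 2 burn out
  F.FF.F
  TFTTF.
  ..TTTT
  TTTTTT
  TTT.TT
Step 2: 4 trees catch fire, 6 burn out
  ......
  F.FF..
  ..TTFT
  TTTTTT
  TTT.TT
Step 3: 4 trees catch fire, 4 burn out
  ......
  ......
  ..FF.F
  TTTTFT
  TTT.TT
Step 4: 4 trees catch fire, 4 burn out
  ......
  ......
  ......
  TTFF.F
  TTT.FT
Step 5: 3 trees catch fire, 4 burn out
  ......
  ......
  ......
  TF....
  TTF..F

......
......
......
TF....
TTF..F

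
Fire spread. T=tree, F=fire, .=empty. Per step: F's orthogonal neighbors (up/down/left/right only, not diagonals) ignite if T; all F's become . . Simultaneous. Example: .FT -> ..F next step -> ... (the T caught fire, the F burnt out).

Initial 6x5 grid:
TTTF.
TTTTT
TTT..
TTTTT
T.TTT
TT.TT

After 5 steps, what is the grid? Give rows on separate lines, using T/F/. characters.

Step 1: 2 trees catch fire, 1 burn out
  TTF..
  TTTFT
  TTT..
  TTTTT
  T.TTT
  TT.TT
Step 2: 3 trees catch fire, 2 burn out
  TF...
  TTF.F
  TTT..
  TTTTT
  T.TTT
  TT.TT
Step 3: 3 trees catch fire, 3 burn out
  F....
  TF...
  TTF..
  TTTTT
  T.TTT
  TT.TT
Step 4: 3 trees catch fire, 3 burn out
  .....
  F....
  TF...
  TTFTT
  T.TTT
  TT.TT
Step 5: 4 trees catch fire, 3 burn out
  .....
  .....
  F....
  TF.FT
  T.FTT
  TT.TT

.....
.....
F....
TF.FT
T.FTT
TT.TT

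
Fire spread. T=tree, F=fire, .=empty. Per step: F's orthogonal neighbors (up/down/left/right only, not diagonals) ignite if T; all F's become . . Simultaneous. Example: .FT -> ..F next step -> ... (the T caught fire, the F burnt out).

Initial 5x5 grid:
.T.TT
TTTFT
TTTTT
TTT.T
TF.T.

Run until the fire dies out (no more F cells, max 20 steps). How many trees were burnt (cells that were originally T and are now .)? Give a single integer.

Step 1: +6 fires, +2 burnt (F count now 6)
Step 2: +7 fires, +6 burnt (F count now 7)
Step 3: +4 fires, +7 burnt (F count now 4)
Step 4: +0 fires, +4 burnt (F count now 0)
Fire out after step 4
Initially T: 18, now '.': 24
Total burnt (originally-T cells now '.'): 17

Answer: 17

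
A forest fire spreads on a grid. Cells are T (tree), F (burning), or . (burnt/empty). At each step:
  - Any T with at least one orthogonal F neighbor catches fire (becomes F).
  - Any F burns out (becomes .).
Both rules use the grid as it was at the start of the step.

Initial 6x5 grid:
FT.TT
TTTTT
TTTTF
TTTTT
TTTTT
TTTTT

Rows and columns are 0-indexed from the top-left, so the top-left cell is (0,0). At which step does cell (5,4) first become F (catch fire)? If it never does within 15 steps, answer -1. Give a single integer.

Step 1: cell (5,4)='T' (+5 fires, +2 burnt)
Step 2: cell (5,4)='T' (+7 fires, +5 burnt)
Step 3: cell (5,4)='F' (+7 fires, +7 burnt)
  -> target ignites at step 3
Step 4: cell (5,4)='.' (+4 fires, +7 burnt)
Step 5: cell (5,4)='.' (+3 fires, +4 burnt)
Step 6: cell (5,4)='.' (+1 fires, +3 burnt)
Step 7: cell (5,4)='.' (+0 fires, +1 burnt)
  fire out at step 7

3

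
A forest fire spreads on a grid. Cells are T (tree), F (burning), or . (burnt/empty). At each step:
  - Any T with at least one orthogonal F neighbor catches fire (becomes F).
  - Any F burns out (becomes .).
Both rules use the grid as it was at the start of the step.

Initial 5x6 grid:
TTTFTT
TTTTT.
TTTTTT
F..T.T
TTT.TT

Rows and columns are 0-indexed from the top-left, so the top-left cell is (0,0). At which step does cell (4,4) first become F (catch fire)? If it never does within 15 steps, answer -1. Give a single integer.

Step 1: cell (4,4)='T' (+5 fires, +2 burnt)
Step 2: cell (4,4)='T' (+8 fires, +5 burnt)
Step 3: cell (4,4)='T' (+6 fires, +8 burnt)
Step 4: cell (4,4)='T' (+1 fires, +6 burnt)
Step 5: cell (4,4)='T' (+1 fires, +1 burnt)
Step 6: cell (4,4)='T' (+1 fires, +1 burnt)
Step 7: cell (4,4)='F' (+1 fires, +1 burnt)
  -> target ignites at step 7
Step 8: cell (4,4)='.' (+0 fires, +1 burnt)
  fire out at step 8

7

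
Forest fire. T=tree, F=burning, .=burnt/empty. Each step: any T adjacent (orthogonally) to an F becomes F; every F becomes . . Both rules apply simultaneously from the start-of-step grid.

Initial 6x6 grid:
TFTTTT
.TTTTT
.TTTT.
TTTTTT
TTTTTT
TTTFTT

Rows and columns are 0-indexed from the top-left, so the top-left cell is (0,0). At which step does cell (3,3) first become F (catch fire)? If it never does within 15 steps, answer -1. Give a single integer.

Step 1: cell (3,3)='T' (+6 fires, +2 burnt)
Step 2: cell (3,3)='F' (+8 fires, +6 burnt)
  -> target ignites at step 2
Step 3: cell (3,3)='.' (+10 fires, +8 burnt)
Step 4: cell (3,3)='.' (+6 fires, +10 burnt)
Step 5: cell (3,3)='.' (+1 fires, +6 burnt)
Step 6: cell (3,3)='.' (+0 fires, +1 burnt)
  fire out at step 6

2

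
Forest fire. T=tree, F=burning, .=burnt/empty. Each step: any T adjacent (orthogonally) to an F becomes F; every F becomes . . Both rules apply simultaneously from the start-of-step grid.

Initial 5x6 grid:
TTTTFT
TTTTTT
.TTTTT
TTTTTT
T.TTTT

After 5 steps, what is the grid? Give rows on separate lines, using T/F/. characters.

Step 1: 3 trees catch fire, 1 burn out
  TTTF.F
  TTTTFT
  .TTTTT
  TTTTTT
  T.TTTT
Step 2: 4 trees catch fire, 3 burn out
  TTF...
  TTTF.F
  .TTTFT
  TTTTTT
  T.TTTT
Step 3: 5 trees catch fire, 4 burn out
  TF....
  TTF...
  .TTF.F
  TTTTFT
  T.TTTT
Step 4: 6 trees catch fire, 5 burn out
  F.....
  TF....
  .TF...
  TTTF.F
  T.TTFT
Step 5: 5 trees catch fire, 6 burn out
  ......
  F.....
  .F....
  TTF...
  T.TF.F

......
F.....
.F....
TTF...
T.TF.F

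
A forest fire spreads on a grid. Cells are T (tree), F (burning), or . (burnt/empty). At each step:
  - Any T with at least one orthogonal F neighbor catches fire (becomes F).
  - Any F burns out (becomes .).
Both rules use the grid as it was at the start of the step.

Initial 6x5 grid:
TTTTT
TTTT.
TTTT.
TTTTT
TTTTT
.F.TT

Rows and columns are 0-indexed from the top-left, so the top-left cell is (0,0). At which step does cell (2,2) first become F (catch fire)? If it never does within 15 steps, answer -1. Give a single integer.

Step 1: cell (2,2)='T' (+1 fires, +1 burnt)
Step 2: cell (2,2)='T' (+3 fires, +1 burnt)
Step 3: cell (2,2)='T' (+4 fires, +3 burnt)
Step 4: cell (2,2)='F' (+6 fires, +4 burnt)
  -> target ignites at step 4
Step 5: cell (2,2)='.' (+6 fires, +6 burnt)
Step 6: cell (2,2)='.' (+3 fires, +6 burnt)
Step 7: cell (2,2)='.' (+1 fires, +3 burnt)
Step 8: cell (2,2)='.' (+1 fires, +1 burnt)
Step 9: cell (2,2)='.' (+0 fires, +1 burnt)
  fire out at step 9

4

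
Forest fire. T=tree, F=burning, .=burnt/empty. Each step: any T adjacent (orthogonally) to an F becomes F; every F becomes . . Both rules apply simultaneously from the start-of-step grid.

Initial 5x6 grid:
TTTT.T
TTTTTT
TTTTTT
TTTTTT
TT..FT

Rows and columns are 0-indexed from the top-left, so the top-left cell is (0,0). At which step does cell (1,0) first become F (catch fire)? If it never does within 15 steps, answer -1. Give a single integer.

Step 1: cell (1,0)='T' (+2 fires, +1 burnt)
Step 2: cell (1,0)='T' (+3 fires, +2 burnt)
Step 3: cell (1,0)='T' (+4 fires, +3 burnt)
Step 4: cell (1,0)='T' (+4 fires, +4 burnt)
Step 5: cell (1,0)='T' (+6 fires, +4 burnt)
Step 6: cell (1,0)='T' (+4 fires, +6 burnt)
Step 7: cell (1,0)='F' (+2 fires, +4 burnt)
  -> target ignites at step 7
Step 8: cell (1,0)='.' (+1 fires, +2 burnt)
Step 9: cell (1,0)='.' (+0 fires, +1 burnt)
  fire out at step 9

7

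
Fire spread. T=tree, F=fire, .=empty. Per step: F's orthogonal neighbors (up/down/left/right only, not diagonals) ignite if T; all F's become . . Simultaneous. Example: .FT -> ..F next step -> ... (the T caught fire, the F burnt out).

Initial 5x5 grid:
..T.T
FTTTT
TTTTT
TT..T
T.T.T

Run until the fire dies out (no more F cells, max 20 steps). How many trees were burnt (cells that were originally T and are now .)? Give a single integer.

Answer: 16

Derivation:
Step 1: +2 fires, +1 burnt (F count now 2)
Step 2: +3 fires, +2 burnt (F count now 3)
Step 3: +5 fires, +3 burnt (F count now 5)
Step 4: +2 fires, +5 burnt (F count now 2)
Step 5: +2 fires, +2 burnt (F count now 2)
Step 6: +1 fires, +2 burnt (F count now 1)
Step 7: +1 fires, +1 burnt (F count now 1)
Step 8: +0 fires, +1 burnt (F count now 0)
Fire out after step 8
Initially T: 17, now '.': 24
Total burnt (originally-T cells now '.'): 16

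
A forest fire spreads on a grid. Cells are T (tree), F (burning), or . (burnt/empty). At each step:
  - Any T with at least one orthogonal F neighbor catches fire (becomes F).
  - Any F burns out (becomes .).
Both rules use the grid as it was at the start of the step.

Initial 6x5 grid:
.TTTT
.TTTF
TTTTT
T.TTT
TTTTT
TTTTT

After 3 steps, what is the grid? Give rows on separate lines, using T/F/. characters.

Step 1: 3 trees catch fire, 1 burn out
  .TTTF
  .TTF.
  TTTTF
  T.TTT
  TTTTT
  TTTTT
Step 2: 4 trees catch fire, 3 burn out
  .TTF.
  .TF..
  TTTF.
  T.TTF
  TTTTT
  TTTTT
Step 3: 5 trees catch fire, 4 burn out
  .TF..
  .F...
  TTF..
  T.TF.
  TTTTF
  TTTTT

.TF..
.F...
TTF..
T.TF.
TTTTF
TTTTT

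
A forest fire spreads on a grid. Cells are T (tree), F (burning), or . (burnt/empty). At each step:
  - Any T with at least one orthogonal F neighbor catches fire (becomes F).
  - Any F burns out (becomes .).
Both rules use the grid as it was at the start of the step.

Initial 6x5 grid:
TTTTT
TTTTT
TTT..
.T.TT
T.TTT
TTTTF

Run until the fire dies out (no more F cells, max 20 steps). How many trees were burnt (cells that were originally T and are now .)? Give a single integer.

Step 1: +2 fires, +1 burnt (F count now 2)
Step 2: +3 fires, +2 burnt (F count now 3)
Step 3: +3 fires, +3 burnt (F count now 3)
Step 4: +1 fires, +3 burnt (F count now 1)
Step 5: +1 fires, +1 burnt (F count now 1)
Step 6: +0 fires, +1 burnt (F count now 0)
Fire out after step 6
Initially T: 24, now '.': 16
Total burnt (originally-T cells now '.'): 10

Answer: 10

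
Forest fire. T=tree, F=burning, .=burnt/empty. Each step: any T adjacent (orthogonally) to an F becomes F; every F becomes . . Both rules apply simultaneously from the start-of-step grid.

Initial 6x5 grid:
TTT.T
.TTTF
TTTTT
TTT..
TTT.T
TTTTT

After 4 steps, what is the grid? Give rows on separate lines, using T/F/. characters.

Step 1: 3 trees catch fire, 1 burn out
  TTT.F
  .TTF.
  TTTTF
  TTT..
  TTT.T
  TTTTT
Step 2: 2 trees catch fire, 3 burn out
  TTT..
  .TF..
  TTTF.
  TTT..
  TTT.T
  TTTTT
Step 3: 3 trees catch fire, 2 burn out
  TTF..
  .F...
  TTF..
  TTT..
  TTT.T
  TTTTT
Step 4: 3 trees catch fire, 3 burn out
  TF...
  .....
  TF...
  TTF..
  TTT.T
  TTTTT

TF...
.....
TF...
TTF..
TTT.T
TTTTT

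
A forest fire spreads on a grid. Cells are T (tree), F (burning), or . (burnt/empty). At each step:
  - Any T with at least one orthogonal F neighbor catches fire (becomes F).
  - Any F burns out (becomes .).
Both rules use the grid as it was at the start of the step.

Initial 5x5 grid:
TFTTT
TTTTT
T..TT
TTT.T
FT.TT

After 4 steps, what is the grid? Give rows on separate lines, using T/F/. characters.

Step 1: 5 trees catch fire, 2 burn out
  F.FTT
  TFTTT
  T..TT
  FTT.T
  .F.TT
Step 2: 5 trees catch fire, 5 burn out
  ...FT
  F.FTT
  F..TT
  .FT.T
  ...TT
Step 3: 3 trees catch fire, 5 burn out
  ....F
  ...FT
  ...TT
  ..F.T
  ...TT
Step 4: 2 trees catch fire, 3 burn out
  .....
  ....F
  ...FT
  ....T
  ...TT

.....
....F
...FT
....T
...TT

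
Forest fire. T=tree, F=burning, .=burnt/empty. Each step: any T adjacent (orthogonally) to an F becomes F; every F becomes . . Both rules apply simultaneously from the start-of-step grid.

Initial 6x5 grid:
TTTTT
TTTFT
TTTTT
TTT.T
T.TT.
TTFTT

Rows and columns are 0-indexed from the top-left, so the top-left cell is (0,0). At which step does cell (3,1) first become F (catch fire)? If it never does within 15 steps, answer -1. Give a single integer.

Step 1: cell (3,1)='T' (+7 fires, +2 burnt)
Step 2: cell (3,1)='T' (+9 fires, +7 burnt)
Step 3: cell (3,1)='F' (+6 fires, +9 burnt)
  -> target ignites at step 3
Step 4: cell (3,1)='.' (+3 fires, +6 burnt)
Step 5: cell (3,1)='.' (+0 fires, +3 burnt)
  fire out at step 5

3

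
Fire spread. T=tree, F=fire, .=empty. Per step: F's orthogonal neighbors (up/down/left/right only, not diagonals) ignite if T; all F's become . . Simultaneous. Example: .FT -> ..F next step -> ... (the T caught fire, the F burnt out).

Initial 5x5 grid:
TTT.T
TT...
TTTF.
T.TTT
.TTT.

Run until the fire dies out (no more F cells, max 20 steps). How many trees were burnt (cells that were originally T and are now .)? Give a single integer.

Step 1: +2 fires, +1 burnt (F count now 2)
Step 2: +4 fires, +2 burnt (F count now 4)
Step 3: +3 fires, +4 burnt (F count now 3)
Step 4: +4 fires, +3 burnt (F count now 4)
Step 5: +2 fires, +4 burnt (F count now 2)
Step 6: +0 fires, +2 burnt (F count now 0)
Fire out after step 6
Initially T: 16, now '.': 24
Total burnt (originally-T cells now '.'): 15

Answer: 15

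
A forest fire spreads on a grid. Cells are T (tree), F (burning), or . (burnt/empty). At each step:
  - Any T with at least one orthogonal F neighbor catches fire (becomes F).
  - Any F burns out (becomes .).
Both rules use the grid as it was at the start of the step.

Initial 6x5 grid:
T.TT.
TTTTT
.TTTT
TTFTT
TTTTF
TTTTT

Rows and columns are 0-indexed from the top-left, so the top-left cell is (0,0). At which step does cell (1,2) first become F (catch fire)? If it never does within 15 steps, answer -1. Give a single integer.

Step 1: cell (1,2)='T' (+7 fires, +2 burnt)
Step 2: cell (1,2)='F' (+8 fires, +7 burnt)
  -> target ignites at step 2
Step 3: cell (1,2)='.' (+6 fires, +8 burnt)
Step 4: cell (1,2)='.' (+3 fires, +6 burnt)
Step 5: cell (1,2)='.' (+1 fires, +3 burnt)
Step 6: cell (1,2)='.' (+0 fires, +1 burnt)
  fire out at step 6

2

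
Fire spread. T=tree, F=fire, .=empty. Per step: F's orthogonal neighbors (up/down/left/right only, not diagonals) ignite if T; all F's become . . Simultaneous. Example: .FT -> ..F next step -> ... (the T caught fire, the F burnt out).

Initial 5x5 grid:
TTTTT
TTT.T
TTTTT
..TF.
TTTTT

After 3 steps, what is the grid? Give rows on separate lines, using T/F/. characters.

Step 1: 3 trees catch fire, 1 burn out
  TTTTT
  TTT.T
  TTTFT
  ..F..
  TTTFT
Step 2: 4 trees catch fire, 3 burn out
  TTTTT
  TTT.T
  TTF.F
  .....
  TTF.F
Step 3: 4 trees catch fire, 4 burn out
  TTTTT
  TTF.F
  TF...
  .....
  TF...

TTTTT
TTF.F
TF...
.....
TF...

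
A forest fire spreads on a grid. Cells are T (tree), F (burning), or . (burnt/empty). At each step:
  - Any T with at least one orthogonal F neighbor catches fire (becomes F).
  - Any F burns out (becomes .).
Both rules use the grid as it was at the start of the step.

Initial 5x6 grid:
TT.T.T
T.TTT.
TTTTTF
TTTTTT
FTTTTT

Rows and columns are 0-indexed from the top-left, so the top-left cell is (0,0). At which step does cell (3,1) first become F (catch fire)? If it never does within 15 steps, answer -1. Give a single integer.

Step 1: cell (3,1)='T' (+4 fires, +2 burnt)
Step 2: cell (3,1)='F' (+7 fires, +4 burnt)
  -> target ignites at step 2
Step 3: cell (3,1)='.' (+8 fires, +7 burnt)
Step 4: cell (3,1)='.' (+3 fires, +8 burnt)
Step 5: cell (3,1)='.' (+1 fires, +3 burnt)
Step 6: cell (3,1)='.' (+0 fires, +1 burnt)
  fire out at step 6

2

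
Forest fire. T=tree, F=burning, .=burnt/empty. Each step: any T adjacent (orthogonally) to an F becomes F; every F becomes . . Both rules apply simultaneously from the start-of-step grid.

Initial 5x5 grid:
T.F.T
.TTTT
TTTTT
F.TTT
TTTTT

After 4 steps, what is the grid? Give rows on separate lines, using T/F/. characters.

Step 1: 3 trees catch fire, 2 burn out
  T...T
  .TFTT
  FTTTT
  ..TTT
  FTTTT
Step 2: 5 trees catch fire, 3 burn out
  T...T
  .F.FT
  .FFTT
  ..TTT
  .FTTT
Step 3: 4 trees catch fire, 5 burn out
  T...T
  ....F
  ...FT
  ..FTT
  ..FTT
Step 4: 4 trees catch fire, 4 burn out
  T...F
  .....
  ....F
  ...FT
  ...FT

T...F
.....
....F
...FT
...FT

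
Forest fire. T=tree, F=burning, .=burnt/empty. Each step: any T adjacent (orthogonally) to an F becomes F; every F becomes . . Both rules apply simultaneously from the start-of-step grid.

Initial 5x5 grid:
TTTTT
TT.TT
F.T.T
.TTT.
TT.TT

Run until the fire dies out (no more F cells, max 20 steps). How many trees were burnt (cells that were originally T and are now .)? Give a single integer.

Answer: 10

Derivation:
Step 1: +1 fires, +1 burnt (F count now 1)
Step 2: +2 fires, +1 burnt (F count now 2)
Step 3: +1 fires, +2 burnt (F count now 1)
Step 4: +1 fires, +1 burnt (F count now 1)
Step 5: +1 fires, +1 burnt (F count now 1)
Step 6: +2 fires, +1 burnt (F count now 2)
Step 7: +1 fires, +2 burnt (F count now 1)
Step 8: +1 fires, +1 burnt (F count now 1)
Step 9: +0 fires, +1 burnt (F count now 0)
Fire out after step 9
Initially T: 18, now '.': 17
Total burnt (originally-T cells now '.'): 10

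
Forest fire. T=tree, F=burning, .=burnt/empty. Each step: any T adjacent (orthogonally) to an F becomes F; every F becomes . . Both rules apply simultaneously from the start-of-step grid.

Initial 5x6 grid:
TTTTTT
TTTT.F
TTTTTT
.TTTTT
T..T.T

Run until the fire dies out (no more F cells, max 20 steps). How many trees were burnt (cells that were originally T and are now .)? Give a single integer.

Answer: 23

Derivation:
Step 1: +2 fires, +1 burnt (F count now 2)
Step 2: +3 fires, +2 burnt (F count now 3)
Step 3: +4 fires, +3 burnt (F count now 4)
Step 4: +4 fires, +4 burnt (F count now 4)
Step 5: +5 fires, +4 burnt (F count now 5)
Step 6: +4 fires, +5 burnt (F count now 4)
Step 7: +1 fires, +4 burnt (F count now 1)
Step 8: +0 fires, +1 burnt (F count now 0)
Fire out after step 8
Initially T: 24, now '.': 29
Total burnt (originally-T cells now '.'): 23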